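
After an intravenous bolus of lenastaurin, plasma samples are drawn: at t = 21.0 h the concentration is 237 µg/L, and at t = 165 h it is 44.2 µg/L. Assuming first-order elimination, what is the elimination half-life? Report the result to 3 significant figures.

59.4 hours

k = ln(C₁/C₂) / (t₂ − t₁) = ln(237/44.2) / (165 − 21.0)
  = 1.679 / 144.0 = 0.01166 h⁻¹
t½ = ln 2 / k = ln 2 / 0.01166 ≈ 59.4 hours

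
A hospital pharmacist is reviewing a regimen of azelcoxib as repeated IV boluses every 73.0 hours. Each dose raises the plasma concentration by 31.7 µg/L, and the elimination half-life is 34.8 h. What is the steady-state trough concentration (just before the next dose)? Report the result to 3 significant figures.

k = ln 2 / 34.8 = 0.01992 h⁻¹
Fraction remaining after one interval: e^(−kτ) = e^(−0.01992 × 73.0) = 0.2336
R = 1 / (1 − 0.2336) = 1.305
Css,max = 31.7 × 1.305 = 41.36 µg/L
Css,min = Css,max × e^(−kτ) = 41.36 × 0.2336 ≈ 9.66 µg/L

9.66 µg/L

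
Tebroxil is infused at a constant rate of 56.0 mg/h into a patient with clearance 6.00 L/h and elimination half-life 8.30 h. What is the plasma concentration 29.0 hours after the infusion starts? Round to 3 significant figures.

8.50 mg/L

Css = rate / CL = 56.0 / 6.00 = 9.333 mg/L
k = ln 2 / 8.30 = 0.08351 h⁻¹
C(t) = Css (1 − e^(−kt)) = 9.333 × (1 − e^(−2.422)) = 9.333 × 0.9112 ≈ 8.50 mg/L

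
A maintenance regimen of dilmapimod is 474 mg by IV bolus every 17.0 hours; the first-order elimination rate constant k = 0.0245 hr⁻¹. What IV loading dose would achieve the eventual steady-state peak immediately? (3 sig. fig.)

Accumulation ratio R = 1 / (1 − e^(−kτ)) = 1 / (1 − e^(−0.02450×17.0)) = 1 / (1 − 0.6594) = 2.936
Loading dose = maintenance dose × R = 474 × 2.936 ≈ 1390 mg

1390 mg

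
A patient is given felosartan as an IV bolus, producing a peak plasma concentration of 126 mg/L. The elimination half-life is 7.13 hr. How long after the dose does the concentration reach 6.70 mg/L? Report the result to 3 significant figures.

k = ln 2 / 7.13 = 0.09722 hr⁻¹
C(t) = C₀ e^(−kt)  ⇒  t = ln(C₀/C) / k
t = ln(126/6.70) / 0.09722 = 2.934 / 0.09722 ≈ 30.2 hours

30.2 hours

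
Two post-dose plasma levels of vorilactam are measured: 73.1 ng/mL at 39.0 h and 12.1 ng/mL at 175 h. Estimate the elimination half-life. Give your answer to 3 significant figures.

k = ln(C₁/C₂) / (t₂ − t₁) = ln(73.1/12.1) / (175 − 39.0)
  = 1.799 / 136.0 = 0.01323 h⁻¹
t½ = ln 2 / k = ln 2 / 0.01323 ≈ 52.4 hours

52.4 hours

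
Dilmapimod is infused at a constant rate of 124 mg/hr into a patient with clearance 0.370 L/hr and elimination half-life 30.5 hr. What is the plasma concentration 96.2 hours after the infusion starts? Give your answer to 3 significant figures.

Css = rate / CL = 124 / 0.370 = 335.1 µg/mL
k = ln 2 / 30.5 = 0.02273 hr⁻¹
C(t) = Css (1 − e^(−kt)) = 335.1 × (1 − e^(−2.186)) = 335.1 × 0.8877 ≈ 297 µg/mL

297 µg/mL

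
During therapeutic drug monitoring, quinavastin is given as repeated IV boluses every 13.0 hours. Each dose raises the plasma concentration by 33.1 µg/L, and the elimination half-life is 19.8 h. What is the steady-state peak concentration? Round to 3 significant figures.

90.5 µg/L

k = ln 2 / 19.8 = 0.03501 h⁻¹
Fraction remaining after one interval: e^(−kτ) = e^(−0.03501 × 13.0) = 0.6344
R = 1 / (1 − 0.6344) = 2.735
Css,max = 33.1 × 2.735 ≈ 90.5 µg/L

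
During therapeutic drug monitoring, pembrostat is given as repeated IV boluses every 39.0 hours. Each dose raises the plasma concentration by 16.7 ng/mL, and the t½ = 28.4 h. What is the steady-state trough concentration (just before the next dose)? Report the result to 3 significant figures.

k = ln 2 / 28.4 = 0.02441 h⁻¹
Fraction remaining after one interval: e^(−kτ) = e^(−0.02441 × 39.0) = 0.3860
R = 1 / (1 − 0.3860) = 1.629
Css,max = 16.7 × 1.629 = 27.20 ng/mL
Css,min = Css,max × e^(−kτ) = 27.20 × 0.3860 ≈ 10.5 ng/mL

10.5 ng/mL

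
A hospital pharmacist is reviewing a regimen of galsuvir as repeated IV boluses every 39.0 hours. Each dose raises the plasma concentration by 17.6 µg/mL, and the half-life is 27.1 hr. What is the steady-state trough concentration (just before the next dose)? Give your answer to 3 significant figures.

k = ln 2 / 27.1 = 0.02558 hr⁻¹
Fraction remaining after one interval: e^(−kτ) = e^(−0.02558 × 39.0) = 0.3688
R = 1 / (1 − 0.3688) = 1.584
Css,max = 17.6 × 1.584 = 27.88 µg/mL
Css,min = Css,max × e^(−kτ) = 27.88 × 0.3688 ≈ 10.3 µg/mL

10.3 µg/mL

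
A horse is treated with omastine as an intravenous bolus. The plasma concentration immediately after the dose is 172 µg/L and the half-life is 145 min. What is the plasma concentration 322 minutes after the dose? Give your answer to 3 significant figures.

k = ln 2 / 145 = 0.004780 min⁻¹
C(t) = C₀ e^(−kt) = 172 × e^(−0.004780 × 322) = 172 × e^(−1.539) = 172 × 0.2145 ≈ 36.9 µg/L

36.9 µg/L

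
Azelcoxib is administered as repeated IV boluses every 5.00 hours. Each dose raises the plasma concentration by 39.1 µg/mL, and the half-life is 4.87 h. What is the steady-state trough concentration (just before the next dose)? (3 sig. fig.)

37.7 µg/mL

k = ln 2 / 4.87 = 0.1423 h⁻¹
Fraction remaining after one interval: e^(−kτ) = e^(−0.1423 × 5.00) = 0.4908
R = 1 / (1 − 0.4908) = 1.964
Css,max = 39.1 × 1.964 = 76.79 µg/mL
Css,min = Css,max × e^(−kτ) = 76.79 × 0.4908 ≈ 37.7 µg/mL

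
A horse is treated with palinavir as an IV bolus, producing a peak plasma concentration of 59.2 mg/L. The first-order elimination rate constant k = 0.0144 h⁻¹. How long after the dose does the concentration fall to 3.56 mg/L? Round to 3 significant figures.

195 hours

C(t) = C₀ e^(−kt)  ⇒  t = ln(C₀/C) / k
t = ln(59.2/3.56) / 0.01440 = 2.811 / 0.01440 ≈ 195 hours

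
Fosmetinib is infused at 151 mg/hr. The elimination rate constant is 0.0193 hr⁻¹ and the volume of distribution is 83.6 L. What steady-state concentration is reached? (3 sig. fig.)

93.6 mg/L

CL = k · V = 0.0193 × 83.6 = 1.613 L/hr
Css = rate / CL = 151 / 1.613 ≈ 93.6 mg/L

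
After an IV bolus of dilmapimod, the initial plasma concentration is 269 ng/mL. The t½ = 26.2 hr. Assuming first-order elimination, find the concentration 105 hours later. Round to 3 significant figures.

k = ln 2 / 26.2 = 0.02646 hr⁻¹
105 hr is 4.008 half-lives, so C = 269 × (1/2)^4.008 = 269 × 0.06217 ≈ 16.7 ng/mL

16.7 ng/mL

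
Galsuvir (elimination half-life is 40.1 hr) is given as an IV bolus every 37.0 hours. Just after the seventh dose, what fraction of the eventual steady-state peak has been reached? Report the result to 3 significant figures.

k = ln 2 / 40.1 = 0.01729 hr⁻¹
f_n = 1 − e^(−nkτ) = 1 − e^(−7 × 0.01729 × 37.0) = 1 − e^(−4.477) = 1 − 0.01137 ≈ 0.989

0.989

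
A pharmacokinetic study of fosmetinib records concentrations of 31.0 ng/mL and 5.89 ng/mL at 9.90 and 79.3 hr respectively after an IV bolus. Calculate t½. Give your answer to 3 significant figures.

29.0 hours

k = ln(C₁/C₂) / (t₂ − t₁) = ln(31.0/5.89) / (79.3 − 9.90)
  = 1.661 / 69.40 = 0.02393 hr⁻¹
t½ = ln 2 / k = ln 2 / 0.02393 ≈ 29.0 hours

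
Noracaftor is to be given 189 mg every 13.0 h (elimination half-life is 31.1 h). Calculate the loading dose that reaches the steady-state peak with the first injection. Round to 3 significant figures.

k = ln 2 / 31.1 = 0.02229 h⁻¹
Accumulation ratio R = 1 / (1 − e^(−kτ)) = 1 / (1 − e^(−0.02229×13.0)) = 1 / (1 − 0.7485) = 3.975
Loading dose = maintenance dose × R = 189 × 3.975 ≈ 751 mg

751 mg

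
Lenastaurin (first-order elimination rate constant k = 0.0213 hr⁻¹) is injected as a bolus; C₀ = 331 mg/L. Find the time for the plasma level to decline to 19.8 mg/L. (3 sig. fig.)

132 hours

C(t) = C₀ e^(−kt)  ⇒  t = ln(C₀/C) / k
t = ln(331/19.8) / 0.02130 = 2.816 / 0.02130 ≈ 132 hours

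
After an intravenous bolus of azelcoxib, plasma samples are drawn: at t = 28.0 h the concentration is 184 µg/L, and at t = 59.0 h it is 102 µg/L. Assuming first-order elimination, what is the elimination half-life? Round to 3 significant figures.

36.4 hours

k = ln(C₁/C₂) / (t₂ − t₁) = ln(184/102) / (59.0 − 28.0)
  = 0.5900 / 31.00 = 0.01903 h⁻¹
t½ = ln 2 / k = ln 2 / 0.01903 ≈ 36.4 hours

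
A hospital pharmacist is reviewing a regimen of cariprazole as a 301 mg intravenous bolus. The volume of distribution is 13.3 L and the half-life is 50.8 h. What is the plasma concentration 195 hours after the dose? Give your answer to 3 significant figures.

1.58 µg/mL

C₀ = dose / V = 301 / 13.3 = 22.63 µg/mL
k = ln 2 / 50.8 = 0.01364 h⁻¹
C(t) = C₀ e^(−kt) = 22.63 × e^(−0.01364 × 195) = 22.63 × e^(−2.661) = 22.63 × 0.06990 ≈ 1.58 µg/mL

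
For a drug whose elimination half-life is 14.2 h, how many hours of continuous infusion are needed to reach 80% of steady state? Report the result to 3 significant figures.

k = ln 2 / 14.2 = 0.04881 h⁻¹
f = 1 − e^(−kt)  ⇒  t = −ln(1 − f) / k
t = −ln(1 − 0.8) / 0.04881 = 1.609 / 0.04881 ≈ 33.0 hours

33.0 hours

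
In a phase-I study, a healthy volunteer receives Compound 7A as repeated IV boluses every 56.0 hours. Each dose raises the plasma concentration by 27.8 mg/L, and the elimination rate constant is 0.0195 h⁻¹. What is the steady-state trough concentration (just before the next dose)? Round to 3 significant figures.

14.0 mg/L

Fraction remaining after one interval: e^(−kτ) = e^(−0.01950 × 56.0) = 0.3355
R = 1 / (1 − 0.3355) = 1.505
Css,max = 27.8 × 1.505 = 41.84 mg/L
Css,min = Css,max × e^(−kτ) = 41.84 × 0.3355 ≈ 14.0 mg/L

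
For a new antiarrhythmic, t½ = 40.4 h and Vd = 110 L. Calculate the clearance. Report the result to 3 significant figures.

1.89 L/h

k = ln 2 / t½ = ln 2 / 40.4 = 0.01716 h⁻¹
CL = k · V = 0.01716 × 110 ≈ 1.89 L/h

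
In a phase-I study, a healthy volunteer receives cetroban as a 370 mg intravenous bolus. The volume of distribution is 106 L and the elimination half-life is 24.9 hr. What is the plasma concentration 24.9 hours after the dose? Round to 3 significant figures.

C₀ = dose / V = 370 / 106 = 3.491 mg/L
k = ln 2 / 24.9 = 0.02784 hr⁻¹
C(t) = C₀ e^(−kt) = 3.491 × e^(−0.02784 × 24.9) = 3.491 × e^(−0.6931) = 3.491 × 0.5000 ≈ 1.75 mg/L

1.75 mg/L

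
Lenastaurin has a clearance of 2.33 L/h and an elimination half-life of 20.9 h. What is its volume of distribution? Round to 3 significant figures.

k = ln 2 / t½ = ln 2 / 20.9 = 0.03316 h⁻¹
V = CL / k = 2.33 / 0.03316 ≈ 70.3 L

70.3 L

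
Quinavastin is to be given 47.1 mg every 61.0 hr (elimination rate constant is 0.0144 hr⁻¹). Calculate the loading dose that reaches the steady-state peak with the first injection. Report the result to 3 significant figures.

Accumulation ratio R = 1 / (1 − e^(−kτ)) = 1 / (1 − e^(−0.01440×61.0)) = 1 / (1 − 0.4154) = 1.711
Loading dose = maintenance dose × R = 47.1 × 1.711 ≈ 80.6 mg

80.6 mg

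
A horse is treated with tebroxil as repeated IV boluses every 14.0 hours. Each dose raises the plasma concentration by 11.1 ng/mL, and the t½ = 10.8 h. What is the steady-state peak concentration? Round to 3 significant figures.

k = ln 2 / 10.8 = 0.06418 h⁻¹
Fraction remaining after one interval: e^(−kτ) = e^(−0.06418 × 14.0) = 0.4072
R = 1 / (1 − 0.4072) = 1.687
Css,max = 11.1 × 1.687 ≈ 18.7 ng/mL

18.7 ng/mL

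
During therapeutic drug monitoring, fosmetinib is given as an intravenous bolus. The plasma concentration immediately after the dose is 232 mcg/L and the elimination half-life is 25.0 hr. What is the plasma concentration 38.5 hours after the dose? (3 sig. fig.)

k = ln 2 / 25.0 = 0.02773 hr⁻¹
38.5 hr is 1.540 half-lives, so C = 232 × (1/2)^1.540 = 232 × 0.3439 ≈ 79.8 mcg/L

79.8 mcg/L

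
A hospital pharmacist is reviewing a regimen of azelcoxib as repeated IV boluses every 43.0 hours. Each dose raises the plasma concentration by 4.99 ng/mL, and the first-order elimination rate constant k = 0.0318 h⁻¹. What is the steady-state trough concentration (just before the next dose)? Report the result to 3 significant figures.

1.71 ng/mL

Fraction remaining after one interval: e^(−kτ) = e^(−0.03180 × 43.0) = 0.2548
R = 1 / (1 − 0.2548) = 1.342
Css,max = 4.99 × 1.342 = 6.696 ng/mL
Css,min = Css,max × e^(−kτ) = 6.696 × 0.2548 ≈ 1.71 ng/mL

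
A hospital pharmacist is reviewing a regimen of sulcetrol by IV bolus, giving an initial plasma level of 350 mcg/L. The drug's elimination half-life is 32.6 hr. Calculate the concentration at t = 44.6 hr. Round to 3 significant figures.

136 mcg/L

k = ln 2 / 32.6 = 0.02126 hr⁻¹
44.6 hr is 1.368 half-lives, so C = 350 × (1/2)^1.368 = 350 × 0.3874 ≈ 136 mcg/L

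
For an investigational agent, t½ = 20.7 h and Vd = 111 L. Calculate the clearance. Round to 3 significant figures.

k = ln 2 / t½ = ln 2 / 20.7 = 0.03349 h⁻¹
CL = k · V = 0.03349 × 111 ≈ 3.72 L/h

3.72 L/h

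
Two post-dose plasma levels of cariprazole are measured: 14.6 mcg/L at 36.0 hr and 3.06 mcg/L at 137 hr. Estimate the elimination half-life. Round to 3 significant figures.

44.8 hours

k = ln(C₁/C₂) / (t₂ − t₁) = ln(14.6/3.06) / (137 − 36.0)
  = 1.563 / 101.0 = 0.01547 hr⁻¹
t½ = ln 2 / k = ln 2 / 0.01547 ≈ 44.8 hours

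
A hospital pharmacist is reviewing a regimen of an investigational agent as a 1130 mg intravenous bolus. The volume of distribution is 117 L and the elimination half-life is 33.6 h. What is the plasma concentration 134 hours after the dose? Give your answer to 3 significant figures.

C₀ = dose / V = 1130 / 117 = 9.658 mg/L
k = ln 2 / 33.6 = 0.02063 h⁻¹
C(t) = C₀ e^(−kt) = 9.658 × e^(−0.02063 × 134) = 9.658 × e^(−2.764) = 9.658 × 0.06302 ≈ 0.609 mg/L

0.609 mg/L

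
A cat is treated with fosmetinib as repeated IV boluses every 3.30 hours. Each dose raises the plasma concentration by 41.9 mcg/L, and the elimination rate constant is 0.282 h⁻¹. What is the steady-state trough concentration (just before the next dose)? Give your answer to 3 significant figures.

27.3 mcg/L

Fraction remaining after one interval: e^(−kτ) = e^(−0.2820 × 3.30) = 0.3943
R = 1 / (1 − 0.3943) = 1.651
Css,max = 41.9 × 1.651 = 69.18 mcg/L
Css,min = Css,max × e^(−kτ) = 69.18 × 0.3943 ≈ 27.3 mcg/L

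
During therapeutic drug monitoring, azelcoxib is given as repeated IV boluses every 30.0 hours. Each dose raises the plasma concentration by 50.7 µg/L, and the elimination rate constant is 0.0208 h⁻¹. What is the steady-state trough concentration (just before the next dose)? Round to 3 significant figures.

58.5 µg/L

Fraction remaining after one interval: e^(−kτ) = e^(−0.02080 × 30.0) = 0.5358
R = 1 / (1 − 0.5358) = 2.154
Css,max = 50.7 × 2.154 = 109.2 µg/L
Css,min = Css,max × e^(−kτ) = 109.2 × 0.5358 ≈ 58.5 µg/L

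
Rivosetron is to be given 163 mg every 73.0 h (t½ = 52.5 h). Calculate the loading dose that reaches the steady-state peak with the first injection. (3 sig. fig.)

264 mg

k = ln 2 / 52.5 = 0.01320 h⁻¹
Accumulation ratio R = 1 / (1 − e^(−kτ)) = 1 / (1 − e^(−0.01320×73.0)) = 1 / (1 − 0.3814) = 1.617
Loading dose = maintenance dose × R = 163 × 1.617 ≈ 264 mg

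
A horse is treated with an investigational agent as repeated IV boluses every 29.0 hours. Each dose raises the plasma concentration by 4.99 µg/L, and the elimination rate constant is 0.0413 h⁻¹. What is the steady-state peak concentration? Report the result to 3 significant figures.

Fraction remaining after one interval: e^(−kτ) = e^(−0.04130 × 29.0) = 0.3019
R = 1 / (1 − 0.3019) = 1.432
Css,max = 4.99 × 1.432 ≈ 7.15 µg/L

7.15 µg/L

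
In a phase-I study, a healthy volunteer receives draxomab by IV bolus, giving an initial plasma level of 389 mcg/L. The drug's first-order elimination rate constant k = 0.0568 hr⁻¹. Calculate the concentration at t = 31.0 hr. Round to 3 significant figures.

C(t) = C₀ e^(−kt) = 389 × e^(−0.05680 × 31.0) = 389 × e^(−1.761) = 389 × 0.1719 ≈ 66.9 mcg/L

66.9 mcg/L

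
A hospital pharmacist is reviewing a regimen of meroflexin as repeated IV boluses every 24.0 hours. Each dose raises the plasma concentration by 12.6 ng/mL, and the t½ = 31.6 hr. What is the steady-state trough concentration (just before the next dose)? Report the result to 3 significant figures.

k = ln 2 / 31.6 = 0.02194 hr⁻¹
Fraction remaining after one interval: e^(−kτ) = e^(−0.02194 × 24.0) = 0.5907
R = 1 / (1 − 0.5907) = 2.443
Css,max = 12.6 × 2.443 = 30.78 ng/mL
Css,min = Css,max × e^(−kτ) = 30.78 × 0.5907 ≈ 18.2 ng/mL

18.2 ng/mL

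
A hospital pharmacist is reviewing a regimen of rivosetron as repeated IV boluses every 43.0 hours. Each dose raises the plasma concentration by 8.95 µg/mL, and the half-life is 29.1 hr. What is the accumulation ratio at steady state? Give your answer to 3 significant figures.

k = ln 2 / 29.1 = 0.02382 hr⁻¹
Fraction remaining after one interval: e^(−kτ) = e^(−0.02382 × 43.0) = 0.3591
R = 1 / (1 − 0.3591) = 1 / 0.6409 ≈ 1.56

1.56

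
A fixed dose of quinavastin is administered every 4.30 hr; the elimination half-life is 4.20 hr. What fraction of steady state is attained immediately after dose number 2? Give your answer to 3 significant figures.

k = ln 2 / 4.20 = 0.1650 hr⁻¹
f_n = 1 − e^(−nkτ) = 1 − e^(−2 × 0.1650 × 4.30) = 1 − e^(−1.419) = 1 − 0.2419 ≈ 0.758

0.758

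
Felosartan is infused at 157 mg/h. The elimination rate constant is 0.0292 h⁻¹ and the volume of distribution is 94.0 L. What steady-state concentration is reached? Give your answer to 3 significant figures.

57.2 mg/L

CL = k · V = 0.0292 × 94.0 = 2.745 L/h
Css = rate / CL = 157 / 2.745 ≈ 57.2 mg/L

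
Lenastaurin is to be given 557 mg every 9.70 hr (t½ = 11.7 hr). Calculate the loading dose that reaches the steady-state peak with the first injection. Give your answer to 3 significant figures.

1270 mg

k = ln 2 / 11.7 = 0.05924 hr⁻¹
Accumulation ratio R = 1 / (1 − e^(−kτ)) = 1 / (1 − e^(−0.05924×9.70)) = 1 / (1 − 0.5629) = 2.288
Loading dose = maintenance dose × R = 557 × 2.288 ≈ 1270 mg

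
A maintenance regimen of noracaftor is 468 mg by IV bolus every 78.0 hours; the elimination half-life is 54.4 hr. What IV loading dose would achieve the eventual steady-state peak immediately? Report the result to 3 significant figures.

743 mg

k = ln 2 / 54.4 = 0.01274 hr⁻¹
Accumulation ratio R = 1 / (1 − e^(−kτ)) = 1 / (1 − e^(−0.01274×78.0)) = 1 / (1 − 0.3701) = 1.588
Loading dose = maintenance dose × R = 468 × 1.588 ≈ 743 mg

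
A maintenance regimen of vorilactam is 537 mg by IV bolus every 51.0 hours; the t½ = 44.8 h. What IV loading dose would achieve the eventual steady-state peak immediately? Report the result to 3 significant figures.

984 mg

k = ln 2 / 44.8 = 0.01547 h⁻¹
Accumulation ratio R = 1 / (1 − e^(−kτ)) = 1 / (1 − e^(−0.01547×51.0)) = 1 / (1 − 0.4543) = 1.832
Loading dose = maintenance dose × R = 537 × 1.832 ≈ 984 mg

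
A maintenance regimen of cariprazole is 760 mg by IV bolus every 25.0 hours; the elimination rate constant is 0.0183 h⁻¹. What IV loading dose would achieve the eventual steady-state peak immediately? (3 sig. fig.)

2070 mg

Accumulation ratio R = 1 / (1 − e^(−kτ)) = 1 / (1 − e^(−0.01830×25.0)) = 1 / (1 − 0.6329) = 2.724
Loading dose = maintenance dose × R = 760 × 2.724 ≈ 2070 mg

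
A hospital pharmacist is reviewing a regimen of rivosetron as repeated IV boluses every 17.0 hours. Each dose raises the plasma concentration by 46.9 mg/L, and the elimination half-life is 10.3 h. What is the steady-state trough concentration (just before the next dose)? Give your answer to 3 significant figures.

k = ln 2 / 10.3 = 0.06730 h⁻¹
Fraction remaining after one interval: e^(−kτ) = e^(−0.06730 × 17.0) = 0.3185
R = 1 / (1 − 0.3185) = 1.467
Css,max = 46.9 × 1.467 = 68.82 mg/L
Css,min = Css,max × e^(−kτ) = 68.82 × 0.3185 ≈ 21.9 mg/L

21.9 mg/L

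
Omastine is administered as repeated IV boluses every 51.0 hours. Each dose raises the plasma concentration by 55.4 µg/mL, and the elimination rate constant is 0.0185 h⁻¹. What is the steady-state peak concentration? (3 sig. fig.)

Fraction remaining after one interval: e^(−kτ) = e^(−0.01850 × 51.0) = 0.3893
R = 1 / (1 − 0.3893) = 1.637
Css,max = 55.4 × 1.637 ≈ 90.7 µg/mL

90.7 µg/mL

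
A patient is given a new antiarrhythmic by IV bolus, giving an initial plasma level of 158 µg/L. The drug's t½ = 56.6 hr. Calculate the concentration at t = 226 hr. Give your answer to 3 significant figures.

9.92 µg/L

k = ln 2 / 56.6 = 0.01225 hr⁻¹
C(t) = C₀ e^(−kt) = 158 × e^(−0.01225 × 226) = 158 × e^(−2.768) = 158 × 0.06281 ≈ 9.92 µg/L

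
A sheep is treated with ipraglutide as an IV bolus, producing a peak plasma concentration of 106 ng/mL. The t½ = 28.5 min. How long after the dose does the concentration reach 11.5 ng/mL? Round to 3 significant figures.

91.3 minutes

k = ln 2 / 28.5 = 0.02432 min⁻¹
C(t) = C₀ e^(−kt)  ⇒  t = ln(C₀/C) / k
t = ln(106/11.5) / 0.02432 = 2.221 / 0.02432 ≈ 91.3 minutes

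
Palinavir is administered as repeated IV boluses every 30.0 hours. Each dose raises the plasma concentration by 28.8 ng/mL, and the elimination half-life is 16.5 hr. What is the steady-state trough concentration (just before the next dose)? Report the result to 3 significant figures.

11.4 ng/mL

k = ln 2 / 16.5 = 0.04201 hr⁻¹
Fraction remaining after one interval: e^(−kτ) = e^(−0.04201 × 30.0) = 0.2836
R = 1 / (1 − 0.2836) = 1.396
Css,max = 28.8 × 1.396 = 40.20 ng/mL
Css,min = Css,max × e^(−kτ) = 40.20 × 0.2836 ≈ 11.4 ng/mL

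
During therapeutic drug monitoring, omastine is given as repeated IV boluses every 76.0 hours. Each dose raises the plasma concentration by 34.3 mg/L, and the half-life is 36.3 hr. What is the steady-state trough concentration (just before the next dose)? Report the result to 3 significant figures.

k = ln 2 / 36.3 = 0.01909 hr⁻¹
Fraction remaining after one interval: e^(−kτ) = e^(−0.01909 × 76.0) = 0.2343
R = 1 / (1 − 0.2343) = 1.306
Css,max = 34.3 × 1.306 = 44.79 mg/L
Css,min = Css,max × e^(−kτ) = 44.79 × 0.2343 ≈ 10.5 mg/L

10.5 mg/L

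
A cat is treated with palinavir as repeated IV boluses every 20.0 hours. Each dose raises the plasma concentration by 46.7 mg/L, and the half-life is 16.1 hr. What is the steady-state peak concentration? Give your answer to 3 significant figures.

80.9 mg/L

k = ln 2 / 16.1 = 0.04305 hr⁻¹
Fraction remaining after one interval: e^(−kτ) = e^(−0.04305 × 20.0) = 0.4227
R = 1 / (1 − 0.4227) = 1.732
Css,max = 46.7 × 1.732 ≈ 80.9 mg/L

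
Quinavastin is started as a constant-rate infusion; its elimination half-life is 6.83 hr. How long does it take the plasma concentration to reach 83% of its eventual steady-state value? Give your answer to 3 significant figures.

k = ln 2 / 6.83 = 0.1015 hr⁻¹
f = 1 − e^(−kt)  ⇒  t = −ln(1 − f) / k
t = −ln(1 − 0.83) / 0.1015 = 1.772 / 0.1015 ≈ 17.5 hours

17.5 hours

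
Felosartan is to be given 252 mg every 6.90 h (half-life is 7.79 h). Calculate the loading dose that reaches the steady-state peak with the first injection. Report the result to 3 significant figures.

549 mg

k = ln 2 / 7.79 = 0.08898 h⁻¹
Accumulation ratio R = 1 / (1 − e^(−kτ)) = 1 / (1 − e^(−0.08898×6.90)) = 1 / (1 − 0.5412) = 2.180
Loading dose = maintenance dose × R = 252 × 2.180 ≈ 549 mg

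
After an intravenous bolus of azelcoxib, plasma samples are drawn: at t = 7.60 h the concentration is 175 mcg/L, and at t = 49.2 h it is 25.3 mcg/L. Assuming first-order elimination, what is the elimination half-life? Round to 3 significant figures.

14.9 hours

k = ln(C₁/C₂) / (t₂ − t₁) = ln(175/25.3) / (49.2 − 7.60)
  = 1.934 / 41.60 = 0.04649 h⁻¹
t½ = ln 2 / k = ln 2 / 0.04649 ≈ 14.9 hours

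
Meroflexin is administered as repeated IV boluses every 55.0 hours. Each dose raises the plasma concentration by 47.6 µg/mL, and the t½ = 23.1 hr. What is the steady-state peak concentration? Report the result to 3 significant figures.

k = ln 2 / 23.1 = 0.03001 hr⁻¹
Fraction remaining after one interval: e^(−kτ) = e^(−0.03001 × 55.0) = 0.1920
R = 1 / (1 − 0.1920) = 1.238
Css,max = 47.6 × 1.238 ≈ 58.9 µg/mL

58.9 µg/mL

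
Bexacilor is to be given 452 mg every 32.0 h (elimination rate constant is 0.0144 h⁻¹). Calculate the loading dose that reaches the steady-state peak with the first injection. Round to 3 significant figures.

1220 mg

Accumulation ratio R = 1 / (1 − e^(−kτ)) = 1 / (1 − e^(−0.01440×32.0)) = 1 / (1 − 0.6308) = 2.708
Loading dose = maintenance dose × R = 452 × 2.708 ≈ 1220 mg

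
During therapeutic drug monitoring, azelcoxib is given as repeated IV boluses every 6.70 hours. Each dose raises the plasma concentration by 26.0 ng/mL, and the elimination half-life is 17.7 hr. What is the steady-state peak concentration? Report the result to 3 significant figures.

k = ln 2 / 17.7 = 0.03916 hr⁻¹
Fraction remaining after one interval: e^(−kτ) = e^(−0.03916 × 6.70) = 0.7692
R = 1 / (1 − 0.7692) = 4.333
Css,max = 26.0 × 4.333 ≈ 113 ng/mL

113 ng/mL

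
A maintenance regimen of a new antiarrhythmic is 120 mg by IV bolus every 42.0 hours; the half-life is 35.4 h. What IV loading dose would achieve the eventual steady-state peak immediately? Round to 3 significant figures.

214 mg

k = ln 2 / 35.4 = 0.01958 h⁻¹
Accumulation ratio R = 1 / (1 − e^(−kτ)) = 1 / (1 − e^(−0.01958×42.0)) = 1 / (1 − 0.4394) = 1.784
Loading dose = maintenance dose × R = 120 × 1.784 ≈ 214 mg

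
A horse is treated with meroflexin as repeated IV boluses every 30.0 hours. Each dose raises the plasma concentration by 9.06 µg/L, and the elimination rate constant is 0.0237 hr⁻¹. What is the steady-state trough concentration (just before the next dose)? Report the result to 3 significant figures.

Fraction remaining after one interval: e^(−kτ) = e^(−0.02370 × 30.0) = 0.4912
R = 1 / (1 − 0.4912) = 1.965
Css,max = 9.06 × 1.965 = 17.80 µg/L
Css,min = Css,max × e^(−kτ) = 17.80 × 0.4912 ≈ 8.74 µg/L

8.74 µg/L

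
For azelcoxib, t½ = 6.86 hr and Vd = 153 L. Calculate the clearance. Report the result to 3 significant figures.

k = ln 2 / t½ = ln 2 / 6.86 = 0.1010 hr⁻¹
CL = k · V = 0.1010 × 153 ≈ 15.5 L/hr

15.5 L/hr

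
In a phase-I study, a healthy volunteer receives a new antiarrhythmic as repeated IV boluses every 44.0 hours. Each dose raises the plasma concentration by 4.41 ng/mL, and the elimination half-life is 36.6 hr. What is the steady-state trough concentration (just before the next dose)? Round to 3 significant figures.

3.39 ng/mL

k = ln 2 / 36.6 = 0.01894 hr⁻¹
Fraction remaining after one interval: e^(−kτ) = e^(−0.01894 × 44.0) = 0.4346
R = 1 / (1 − 0.4346) = 1.769
Css,max = 4.41 × 1.769 = 7.800 ng/mL
Css,min = Css,max × e^(−kτ) = 7.800 × 0.4346 ≈ 3.39 ng/mL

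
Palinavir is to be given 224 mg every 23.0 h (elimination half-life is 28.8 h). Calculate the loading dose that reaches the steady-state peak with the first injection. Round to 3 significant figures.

k = ln 2 / 28.8 = 0.02407 h⁻¹
Accumulation ratio R = 1 / (1 − e^(−kτ)) = 1 / (1 − e^(−0.02407×23.0)) = 1 / (1 − 0.5749) = 2.352
Loading dose = maintenance dose × R = 224 × 2.352 ≈ 527 mg

527 mg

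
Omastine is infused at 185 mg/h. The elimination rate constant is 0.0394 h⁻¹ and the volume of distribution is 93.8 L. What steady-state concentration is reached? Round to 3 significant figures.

50.1 mg/L

CL = k · V = 0.0394 × 93.8 = 3.696 L/h
Css = rate / CL = 185 / 3.696 ≈ 50.1 mg/L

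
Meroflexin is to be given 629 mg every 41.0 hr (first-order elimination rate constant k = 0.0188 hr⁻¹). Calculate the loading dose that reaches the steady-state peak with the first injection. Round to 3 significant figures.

Accumulation ratio R = 1 / (1 − e^(−kτ)) = 1 / (1 − e^(−0.01880×41.0)) = 1 / (1 − 0.4626) = 1.861
Loading dose = maintenance dose × R = 629 × 1.861 ≈ 1170 mg

1170 mg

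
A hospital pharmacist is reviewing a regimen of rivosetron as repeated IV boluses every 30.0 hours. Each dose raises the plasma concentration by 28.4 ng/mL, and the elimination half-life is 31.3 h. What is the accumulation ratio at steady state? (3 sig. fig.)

2.06

k = ln 2 / 31.3 = 0.02215 h⁻¹
Fraction remaining after one interval: e^(−kτ) = e^(−0.02215 × 30.0) = 0.5146
R = 1 / (1 − 0.5146) = 1 / 0.4854 ≈ 2.06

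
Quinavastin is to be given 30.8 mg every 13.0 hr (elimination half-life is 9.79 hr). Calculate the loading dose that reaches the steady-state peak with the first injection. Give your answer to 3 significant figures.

k = ln 2 / 9.79 = 0.07080 hr⁻¹
Accumulation ratio R = 1 / (1 − e^(−kτ)) = 1 / (1 − e^(−0.07080×13.0)) = 1 / (1 − 0.3984) = 1.662
Loading dose = maintenance dose × R = 30.8 × 1.662 ≈ 51.2 mg

51.2 mg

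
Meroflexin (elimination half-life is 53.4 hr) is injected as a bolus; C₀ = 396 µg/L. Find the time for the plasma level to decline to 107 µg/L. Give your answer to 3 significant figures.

101 hours

k = ln 2 / 53.4 = 0.01298 hr⁻¹
C(t) = C₀ e^(−kt)  ⇒  t = ln(C₀/C) / k
t = ln(396/107) / 0.01298 = 1.309 / 0.01298 ≈ 101 hours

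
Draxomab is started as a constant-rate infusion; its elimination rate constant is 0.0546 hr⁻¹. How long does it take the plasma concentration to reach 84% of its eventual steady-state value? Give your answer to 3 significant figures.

33.6 hours

f = 1 − e^(−kt)  ⇒  t = −ln(1 − f) / k
t = −ln(1 − 0.84) / 0.05460 = 1.833 / 0.05460 ≈ 33.6 hours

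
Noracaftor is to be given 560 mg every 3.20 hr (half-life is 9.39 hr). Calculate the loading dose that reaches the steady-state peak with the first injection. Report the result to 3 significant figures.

k = ln 2 / 9.39 = 0.07382 hr⁻¹
Accumulation ratio R = 1 / (1 − e^(−kτ)) = 1 / (1 − e^(−0.07382×3.20)) = 1 / (1 − 0.7896) = 4.753
Loading dose = maintenance dose × R = 560 × 4.753 ≈ 2660 mg

2660 mg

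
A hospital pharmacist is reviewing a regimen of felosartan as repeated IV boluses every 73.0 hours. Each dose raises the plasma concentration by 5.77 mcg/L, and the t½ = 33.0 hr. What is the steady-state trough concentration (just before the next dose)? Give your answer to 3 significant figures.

1.59 mcg/L

k = ln 2 / 33.0 = 0.02100 hr⁻¹
Fraction remaining after one interval: e^(−kτ) = e^(−0.02100 × 73.0) = 0.2158
R = 1 / (1 − 0.2158) = 1.275
Css,max = 5.77 × 1.275 = 7.358 mcg/L
Css,min = Css,max × e^(−kτ) = 7.358 × 0.2158 ≈ 1.59 mcg/L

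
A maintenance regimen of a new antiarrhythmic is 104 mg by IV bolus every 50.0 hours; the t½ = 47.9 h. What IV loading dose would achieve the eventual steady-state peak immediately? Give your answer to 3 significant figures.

202 mg

k = ln 2 / 47.9 = 0.01447 h⁻¹
Accumulation ratio R = 1 / (1 − e^(−kτ)) = 1 / (1 − e^(−0.01447×50.0)) = 1 / (1 − 0.4850) = 1.942
Loading dose = maintenance dose × R = 104 × 1.942 ≈ 202 mg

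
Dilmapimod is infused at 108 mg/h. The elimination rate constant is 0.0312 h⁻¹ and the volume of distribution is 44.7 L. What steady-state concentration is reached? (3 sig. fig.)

CL = k · V = 0.0312 × 44.7 = 1.395 L/h
Css = rate / CL = 108 / 1.395 ≈ 77.4 mg/L

77.4 mg/L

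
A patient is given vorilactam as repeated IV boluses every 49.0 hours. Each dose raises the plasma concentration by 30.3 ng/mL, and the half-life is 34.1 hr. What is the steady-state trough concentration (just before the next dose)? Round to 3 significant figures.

17.7 ng/mL

k = ln 2 / 34.1 = 0.02033 hr⁻¹
Fraction remaining after one interval: e^(−kτ) = e^(−0.02033 × 49.0) = 0.3693
R = 1 / (1 − 0.3693) = 1.586
Css,max = 30.3 × 1.586 = 48.05 ng/mL
Css,min = Css,max × e^(−kτ) = 48.05 × 0.3693 ≈ 17.7 ng/mL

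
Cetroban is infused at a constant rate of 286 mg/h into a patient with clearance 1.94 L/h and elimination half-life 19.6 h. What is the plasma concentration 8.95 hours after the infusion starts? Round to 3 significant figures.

40.0 µg/mL

Css = rate / CL = 286 / 1.94 = 147.4 µg/mL
k = ln 2 / 19.6 = 0.03536 h⁻¹
C(t) = Css (1 − e^(−kt)) = 147.4 × (1 − e^(−0.3165)) = 147.4 × 0.2713 ≈ 40.0 µg/mL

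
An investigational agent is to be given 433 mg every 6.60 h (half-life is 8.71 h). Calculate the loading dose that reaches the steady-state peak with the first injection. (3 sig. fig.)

k = ln 2 / 8.71 = 0.07958 h⁻¹
Accumulation ratio R = 1 / (1 − e^(−kτ)) = 1 / (1 − e^(−0.07958×6.60)) = 1 / (1 − 0.5914) = 2.447
Loading dose = maintenance dose × R = 433 × 2.447 ≈ 1060 mg

1060 mg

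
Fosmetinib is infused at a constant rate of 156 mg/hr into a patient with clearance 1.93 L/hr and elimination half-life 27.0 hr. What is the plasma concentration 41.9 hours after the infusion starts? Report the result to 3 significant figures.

53.3 mg/L

Css = rate / CL = 156 / 1.93 = 80.83 mg/L
k = ln 2 / 27.0 = 0.02567 hr⁻¹
C(t) = Css (1 − e^(−kt)) = 80.83 × (1 − e^(−1.076)) = 80.83 × 0.6589 ≈ 53.3 mg/L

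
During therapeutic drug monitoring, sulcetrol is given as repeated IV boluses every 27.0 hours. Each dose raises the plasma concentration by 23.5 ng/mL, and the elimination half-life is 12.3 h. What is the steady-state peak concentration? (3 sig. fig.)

k = ln 2 / 12.3 = 0.05635 h⁻¹
Fraction remaining after one interval: e^(−kτ) = e^(−0.05635 × 27.0) = 0.2184
R = 1 / (1 − 0.2184) = 1.279
Css,max = 23.5 × 1.279 ≈ 30.1 ng/mL

30.1 ng/mL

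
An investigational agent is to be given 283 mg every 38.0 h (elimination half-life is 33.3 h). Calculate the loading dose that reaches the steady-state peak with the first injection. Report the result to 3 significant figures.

k = ln 2 / 33.3 = 0.02082 h⁻¹
Accumulation ratio R = 1 / (1 − e^(−kτ)) = 1 / (1 − e^(−0.02082×38.0)) = 1 / (1 − 0.4534) = 1.829
Loading dose = maintenance dose × R = 283 × 1.829 ≈ 518 mg

518 mg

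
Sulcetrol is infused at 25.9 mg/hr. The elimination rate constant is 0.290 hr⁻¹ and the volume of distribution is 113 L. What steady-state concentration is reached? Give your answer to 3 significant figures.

0.790 mg/L

CL = k · V = 0.290 × 113 = 32.77 L/hr
Css = rate / CL = 25.9 / 32.77 ≈ 0.790 mg/L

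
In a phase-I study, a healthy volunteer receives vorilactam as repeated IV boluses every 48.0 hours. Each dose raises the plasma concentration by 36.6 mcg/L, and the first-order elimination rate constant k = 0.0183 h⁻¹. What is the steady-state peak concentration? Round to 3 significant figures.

Fraction remaining after one interval: e^(−kτ) = e^(−0.01830 × 48.0) = 0.4154
R = 1 / (1 − 0.4154) = 1.711
Css,max = 36.6 × 1.711 ≈ 62.6 mcg/L

62.6 mcg/L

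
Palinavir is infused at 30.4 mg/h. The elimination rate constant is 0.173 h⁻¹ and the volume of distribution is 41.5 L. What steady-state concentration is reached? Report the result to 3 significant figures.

4.23 mg/L

CL = k · V = 0.173 × 41.5 = 7.179 L/h
Css = rate / CL = 30.4 / 7.179 ≈ 4.23 mg/L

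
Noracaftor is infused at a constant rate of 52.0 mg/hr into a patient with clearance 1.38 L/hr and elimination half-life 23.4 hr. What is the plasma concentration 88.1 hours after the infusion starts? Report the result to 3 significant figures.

34.9 mg/L

Css = rate / CL = 52.0 / 1.38 = 37.68 mg/L
k = ln 2 / 23.4 = 0.02962 hr⁻¹
C(t) = Css (1 − e^(−kt)) = 37.68 × (1 − e^(−2.610)) = 37.68 × 0.9264 ≈ 34.9 mg/L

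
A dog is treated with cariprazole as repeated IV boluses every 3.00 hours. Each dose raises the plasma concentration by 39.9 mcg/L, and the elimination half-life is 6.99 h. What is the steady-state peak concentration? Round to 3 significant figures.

k = ln 2 / 6.99 = 0.09916 h⁻¹
Fraction remaining after one interval: e^(−kτ) = e^(−0.09916 × 3.00) = 0.7427
R = 1 / (1 − 0.7427) = 3.886
Css,max = 39.9 × 3.886 ≈ 155 mcg/L

155 mcg/L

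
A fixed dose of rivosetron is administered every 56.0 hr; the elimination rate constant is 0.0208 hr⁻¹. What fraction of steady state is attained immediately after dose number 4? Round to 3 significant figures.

0.991

f_n = 1 − e^(−nkτ) = 1 − e^(−4 × 0.02080 × 56.0) = 1 − e^(−4.659) = 1 − 0.009474 ≈ 0.991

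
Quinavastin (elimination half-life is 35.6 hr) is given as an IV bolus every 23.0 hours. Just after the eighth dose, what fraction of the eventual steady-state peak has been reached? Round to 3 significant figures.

0.972

k = ln 2 / 35.6 = 0.01947 hr⁻¹
f_n = 1 − e^(−nkτ) = 1 − e^(−8 × 0.01947 × 23.0) = 1 − e^(−3.583) = 1 − 0.02780 ≈ 0.972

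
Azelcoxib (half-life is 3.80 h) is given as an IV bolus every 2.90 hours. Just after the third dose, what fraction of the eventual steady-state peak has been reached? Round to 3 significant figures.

0.795

k = ln 2 / 3.80 = 0.1824 h⁻¹
f_n = 1 − e^(−nkτ) = 1 − e^(−3 × 0.1824 × 2.90) = 1 − e^(−1.587) = 1 − 0.2046 ≈ 0.795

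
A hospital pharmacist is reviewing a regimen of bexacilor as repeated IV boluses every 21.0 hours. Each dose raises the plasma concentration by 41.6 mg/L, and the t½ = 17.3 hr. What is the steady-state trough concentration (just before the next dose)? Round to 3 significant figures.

k = ln 2 / 17.3 = 0.04007 hr⁻¹
Fraction remaining after one interval: e^(−kτ) = e^(−0.04007 × 21.0) = 0.4311
R = 1 / (1 − 0.4311) = 1.758
Css,max = 41.6 × 1.758 = 73.12 mg/L
Css,min = Css,max × e^(−kτ) = 73.12 × 0.4311 ≈ 31.5 mg/L

31.5 mg/L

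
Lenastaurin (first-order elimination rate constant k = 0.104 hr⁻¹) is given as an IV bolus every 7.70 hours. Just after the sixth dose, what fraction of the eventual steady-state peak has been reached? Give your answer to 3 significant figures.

f_n = 1 − e^(−nkτ) = 1 − e^(−6 × 0.1040 × 7.70) = 1 − e^(−4.805) = 1 − 0.008190 ≈ 0.992

0.992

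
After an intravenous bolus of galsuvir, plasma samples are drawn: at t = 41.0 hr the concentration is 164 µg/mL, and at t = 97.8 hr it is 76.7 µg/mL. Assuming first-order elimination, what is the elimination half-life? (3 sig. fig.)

k = ln(C₁/C₂) / (t₂ − t₁) = ln(164/76.7) / (97.8 − 41.0)
  = 0.7600 / 56.80 = 0.01338 hr⁻¹
t½ = ln 2 / k = ln 2 / 0.01338 ≈ 51.8 hours

51.8 hours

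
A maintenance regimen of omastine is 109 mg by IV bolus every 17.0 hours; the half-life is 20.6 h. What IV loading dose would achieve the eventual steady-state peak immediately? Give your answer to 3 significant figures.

k = ln 2 / 20.6 = 0.03365 h⁻¹
Accumulation ratio R = 1 / (1 − e^(−kτ)) = 1 / (1 − e^(−0.03365×17.0)) = 1 / (1 − 0.5644) = 2.296
Loading dose = maintenance dose × R = 109 × 2.296 ≈ 250 mg

250 mg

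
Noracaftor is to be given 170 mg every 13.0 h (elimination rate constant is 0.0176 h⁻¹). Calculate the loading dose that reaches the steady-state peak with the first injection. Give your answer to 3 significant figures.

831 mg

Accumulation ratio R = 1 / (1 − e^(−kτ)) = 1 / (1 − e^(−0.01760×13.0)) = 1 / (1 − 0.7955) = 4.890
Loading dose = maintenance dose × R = 170 × 4.890 ≈ 831 mg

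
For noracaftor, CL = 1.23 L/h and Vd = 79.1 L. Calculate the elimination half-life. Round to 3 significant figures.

44.6 hours

k = CL / V = 1.23 / 79.1 = 0.01555 h⁻¹
t½ = ln 2 / k = ln 2 / 0.01555 ≈ 44.6 hours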